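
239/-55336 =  - 239/55336 = - 0.00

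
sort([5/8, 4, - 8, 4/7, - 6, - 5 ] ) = [-8 , - 6,  -  5,4/7, 5/8,4]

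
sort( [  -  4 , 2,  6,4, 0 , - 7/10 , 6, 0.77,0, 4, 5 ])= [-4, - 7/10, 0, 0, 0.77,2,4 , 4,  5 , 6, 6 ] 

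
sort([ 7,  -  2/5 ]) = [  -  2/5, 7]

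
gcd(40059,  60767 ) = 1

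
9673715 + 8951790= 18625505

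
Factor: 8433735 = 3^1 * 5^1*71^1*7919^1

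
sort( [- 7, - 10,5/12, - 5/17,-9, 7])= [ - 10, - 9,- 7,- 5/17,5/12,7]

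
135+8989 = 9124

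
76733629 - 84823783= - 8090154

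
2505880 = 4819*520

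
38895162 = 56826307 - 17931145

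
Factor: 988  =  2^2*13^1 * 19^1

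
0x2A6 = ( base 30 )mi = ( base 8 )1246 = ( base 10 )678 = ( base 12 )486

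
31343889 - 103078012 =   -  71734123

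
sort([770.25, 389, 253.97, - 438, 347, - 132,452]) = [ - 438, - 132 , 253.97 , 347, 389, 452,770.25] 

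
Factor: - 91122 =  - 2^1*3^1* 15187^1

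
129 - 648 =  - 519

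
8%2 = 0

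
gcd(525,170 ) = 5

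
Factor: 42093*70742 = 2977743006 = 2^1 * 3^3*7^1*31^1*163^1*1559^1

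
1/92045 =1/92045 =0.00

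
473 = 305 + 168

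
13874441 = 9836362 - -4038079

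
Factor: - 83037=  - 3^1 *89^1 * 311^1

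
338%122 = 94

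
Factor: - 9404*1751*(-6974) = 2^3 * 11^1*17^1*103^1*317^1*2351^1 = 114836701496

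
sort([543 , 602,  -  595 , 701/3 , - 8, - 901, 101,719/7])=[ - 901, - 595, - 8, 101, 719/7, 701/3,543, 602] 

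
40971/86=40971/86 = 476.41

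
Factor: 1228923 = 3^2*136547^1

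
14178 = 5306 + 8872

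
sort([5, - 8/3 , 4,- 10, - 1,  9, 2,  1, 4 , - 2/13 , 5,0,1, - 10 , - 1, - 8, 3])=[ - 10, - 10, - 8 ,-8/3 , - 1, - 1, - 2/13,0 , 1, 1 , 2 , 3, 4, 4, 5,5,  9 ]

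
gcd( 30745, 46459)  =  1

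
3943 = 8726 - 4783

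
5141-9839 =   -  4698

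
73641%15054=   13425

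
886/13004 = 443/6502 = 0.07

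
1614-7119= - 5505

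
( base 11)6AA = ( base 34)OU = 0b1101001110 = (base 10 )846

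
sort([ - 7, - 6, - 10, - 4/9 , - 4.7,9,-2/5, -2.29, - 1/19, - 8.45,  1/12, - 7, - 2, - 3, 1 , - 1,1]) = [ - 10 , - 8.45, -7,- 7, - 6, - 4.7 ,-3, - 2.29,  -  2, - 1 , - 4/9, - 2/5, -1/19,1/12,1, 1,  9] 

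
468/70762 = 234/35381 = 0.01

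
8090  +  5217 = 13307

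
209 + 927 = 1136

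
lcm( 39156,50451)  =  2623452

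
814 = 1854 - 1040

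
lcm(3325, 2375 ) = 16625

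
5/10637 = 5/10637 = 0.00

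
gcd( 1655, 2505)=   5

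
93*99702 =9272286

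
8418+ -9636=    - 1218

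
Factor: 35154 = 2^1*3^4*7^1*31^1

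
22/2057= 2/187=0.01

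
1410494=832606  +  577888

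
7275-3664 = 3611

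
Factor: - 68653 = -13^1*5281^1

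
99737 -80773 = 18964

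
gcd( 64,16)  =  16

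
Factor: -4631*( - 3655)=5^1*11^1*17^1*43^1*421^1 = 16926305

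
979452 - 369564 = 609888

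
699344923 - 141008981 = 558335942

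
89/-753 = - 1+664/753 = -  0.12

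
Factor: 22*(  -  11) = - 2^1*11^2= - 242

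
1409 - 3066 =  - 1657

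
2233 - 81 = 2152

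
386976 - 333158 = 53818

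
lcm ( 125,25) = 125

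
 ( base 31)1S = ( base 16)3b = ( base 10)59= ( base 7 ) 113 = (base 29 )21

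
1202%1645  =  1202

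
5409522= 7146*757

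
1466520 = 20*73326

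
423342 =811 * 522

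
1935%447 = 147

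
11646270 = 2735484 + 8910786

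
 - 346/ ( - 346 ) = 1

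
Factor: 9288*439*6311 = 2^3*3^3*43^1 * 439^1*6311^1 = 25732673352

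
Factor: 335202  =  2^1*3^1*7^1* 23^1*347^1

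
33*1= 33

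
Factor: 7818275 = 5^2*23^1*13597^1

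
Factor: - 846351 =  - 3^2*11^1*83^1*103^1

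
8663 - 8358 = 305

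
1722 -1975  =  -253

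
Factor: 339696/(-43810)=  - 504/65 = - 2^3 * 3^2*5^( - 1 )*7^1*13^ ( -1 ) 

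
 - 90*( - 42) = 3780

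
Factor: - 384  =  -2^7*3^1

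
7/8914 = 7/8914 = 0.00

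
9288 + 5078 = 14366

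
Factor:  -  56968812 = -2^2*3^3*527489^1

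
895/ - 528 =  - 2 + 161/528=- 1.70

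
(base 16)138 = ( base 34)96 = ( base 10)312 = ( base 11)264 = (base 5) 2222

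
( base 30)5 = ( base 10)5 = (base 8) 5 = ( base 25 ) 5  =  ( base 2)101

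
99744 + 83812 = 183556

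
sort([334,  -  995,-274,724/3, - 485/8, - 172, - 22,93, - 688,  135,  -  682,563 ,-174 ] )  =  [- 995 , - 688,-682, - 274, - 174, - 172, - 485/8, - 22, 93, 135,724/3,334,  563]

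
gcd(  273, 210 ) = 21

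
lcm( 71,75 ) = 5325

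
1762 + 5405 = 7167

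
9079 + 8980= 18059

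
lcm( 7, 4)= 28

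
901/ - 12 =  - 901/12 = -  75.08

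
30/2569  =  30/2569 = 0.01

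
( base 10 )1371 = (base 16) 55b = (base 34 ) 16B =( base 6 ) 10203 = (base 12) 963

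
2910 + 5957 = 8867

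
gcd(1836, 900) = 36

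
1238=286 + 952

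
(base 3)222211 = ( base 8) 1324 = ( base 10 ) 724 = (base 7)2053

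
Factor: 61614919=17^1  *3624407^1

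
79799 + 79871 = 159670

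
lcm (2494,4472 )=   129688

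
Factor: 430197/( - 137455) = -579/185 = - 3^1*5^(  -  1)*37^( - 1) * 193^1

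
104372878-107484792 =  - 3111914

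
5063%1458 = 689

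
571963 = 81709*7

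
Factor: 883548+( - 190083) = 693465 =3^1*5^1*83^1*557^1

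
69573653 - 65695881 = 3877772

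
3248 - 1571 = 1677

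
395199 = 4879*81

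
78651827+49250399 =127902226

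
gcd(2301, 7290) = 3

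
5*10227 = 51135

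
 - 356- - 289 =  - 67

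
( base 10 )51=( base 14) 39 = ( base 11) 47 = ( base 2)110011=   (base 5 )201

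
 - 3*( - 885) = 2655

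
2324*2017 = 4687508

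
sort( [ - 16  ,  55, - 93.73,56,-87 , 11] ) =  [ - 93.73, - 87,- 16,11,55,56] 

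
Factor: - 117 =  - 3^2*13^1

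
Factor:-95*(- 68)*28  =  180880 = 2^4*5^1*7^1*17^1*19^1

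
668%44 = 8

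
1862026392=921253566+940772826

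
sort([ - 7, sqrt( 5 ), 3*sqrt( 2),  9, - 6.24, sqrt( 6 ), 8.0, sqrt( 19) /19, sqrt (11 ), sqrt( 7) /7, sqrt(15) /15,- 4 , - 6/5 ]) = [ - 7, - 6.24, - 4, - 6/5,sqrt( 19) /19, sqrt( 15)/15, sqrt( 7) /7,sqrt( 5), sqrt( 6),sqrt(11),3*sqrt(2 ),  8.0, 9] 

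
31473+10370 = 41843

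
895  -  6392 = -5497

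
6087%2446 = 1195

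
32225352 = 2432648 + 29792704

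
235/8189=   235/8189 = 0.03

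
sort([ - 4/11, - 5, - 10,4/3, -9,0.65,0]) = [- 10, - 9 ,-5, - 4/11,0,0.65,4/3] 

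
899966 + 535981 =1435947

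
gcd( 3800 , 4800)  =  200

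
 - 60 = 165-225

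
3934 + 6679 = 10613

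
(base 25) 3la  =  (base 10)2410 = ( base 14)c42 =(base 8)4552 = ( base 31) 2FN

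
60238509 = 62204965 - 1966456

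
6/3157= 6/3157 =0.00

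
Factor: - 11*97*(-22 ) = 23474 = 2^1*11^2*97^1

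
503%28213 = 503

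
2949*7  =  20643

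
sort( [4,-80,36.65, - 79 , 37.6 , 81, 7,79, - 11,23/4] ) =[  -  80,-79, - 11,4,23/4,7  ,  36.65,37.6, 79,81]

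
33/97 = 33/97 = 0.34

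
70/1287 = 70/1287= 0.05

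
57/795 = 19/265 = 0.07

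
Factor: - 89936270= -2^1*5^1*31^1*37^1*7841^1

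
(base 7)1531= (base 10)610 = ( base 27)mg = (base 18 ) 1fg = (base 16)262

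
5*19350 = 96750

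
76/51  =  76/51=1.49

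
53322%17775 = 17772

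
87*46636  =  4057332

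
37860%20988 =16872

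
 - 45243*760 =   -  34384680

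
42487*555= 23580285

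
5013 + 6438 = 11451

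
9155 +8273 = 17428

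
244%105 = 34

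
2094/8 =1047/4 = 261.75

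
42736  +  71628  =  114364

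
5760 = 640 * 9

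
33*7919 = 261327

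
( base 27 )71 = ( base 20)9A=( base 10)190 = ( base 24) 7M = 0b10111110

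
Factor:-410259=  - 3^1*136753^1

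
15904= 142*112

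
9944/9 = 9944/9= 1104.89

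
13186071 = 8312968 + 4873103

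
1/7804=1/7804 = 0.00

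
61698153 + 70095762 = 131793915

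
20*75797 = 1515940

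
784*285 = 223440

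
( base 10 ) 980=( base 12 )698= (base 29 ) 14N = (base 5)12410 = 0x3D4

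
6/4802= 3/2401 = 0.00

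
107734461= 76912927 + 30821534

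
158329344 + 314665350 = 472994694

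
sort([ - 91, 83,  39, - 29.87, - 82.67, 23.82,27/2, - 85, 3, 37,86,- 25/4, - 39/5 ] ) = [ - 91, - 85, - 82.67,-29.87, - 39/5 , - 25/4,3,27/2, 23.82, 37,39, 83, 86] 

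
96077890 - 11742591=84335299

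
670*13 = 8710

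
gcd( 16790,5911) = 23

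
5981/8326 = 5981/8326 =0.72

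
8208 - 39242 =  - 31034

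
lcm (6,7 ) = 42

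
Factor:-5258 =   -  2^1*11^1 * 239^1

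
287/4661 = 287/4661 = 0.06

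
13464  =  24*561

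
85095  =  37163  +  47932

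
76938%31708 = 13522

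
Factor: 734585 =5^1*146917^1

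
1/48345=1/48345= 0.00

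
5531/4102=5531/4102 = 1.35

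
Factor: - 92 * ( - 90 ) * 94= 2^4*3^2*5^1*23^1*47^1 = 778320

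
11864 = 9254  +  2610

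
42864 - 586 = 42278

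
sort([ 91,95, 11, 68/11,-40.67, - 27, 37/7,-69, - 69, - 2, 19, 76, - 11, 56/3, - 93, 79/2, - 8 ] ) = [ - 93 ,-69, - 69, - 40.67, - 27,  -  11,  -  8, - 2,37/7, 68/11, 11, 56/3,19, 79/2, 76, 91,95]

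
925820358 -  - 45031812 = 970852170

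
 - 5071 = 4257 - 9328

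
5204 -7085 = -1881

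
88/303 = 88/303 = 0.29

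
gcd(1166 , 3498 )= 1166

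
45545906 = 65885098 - 20339192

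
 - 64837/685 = -64837/685 = - 94.65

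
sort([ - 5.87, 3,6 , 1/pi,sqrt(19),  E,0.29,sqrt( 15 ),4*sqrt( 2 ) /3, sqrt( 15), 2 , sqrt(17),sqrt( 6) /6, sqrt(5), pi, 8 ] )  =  [ - 5.87,0.29, 1/pi, sqrt( 6)/6, 4*sqrt(2)/3,2 , sqrt ( 5),E,3,pi,sqrt(15),sqrt (15),sqrt(17),sqrt(19),6  ,  8 ] 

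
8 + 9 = 17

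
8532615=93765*91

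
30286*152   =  4603472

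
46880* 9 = 421920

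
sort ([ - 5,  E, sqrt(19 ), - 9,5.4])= [ - 9, - 5,E , sqrt(19 ),5.4 ]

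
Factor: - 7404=-2^2*3^1*617^1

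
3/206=3/206= 0.01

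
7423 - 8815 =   -  1392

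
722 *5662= 4087964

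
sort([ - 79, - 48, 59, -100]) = [ - 100, - 79,-48, 59]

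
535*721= 385735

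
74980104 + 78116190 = 153096294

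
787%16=3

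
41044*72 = 2955168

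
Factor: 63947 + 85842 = 149789=47^1*3187^1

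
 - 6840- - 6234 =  - 606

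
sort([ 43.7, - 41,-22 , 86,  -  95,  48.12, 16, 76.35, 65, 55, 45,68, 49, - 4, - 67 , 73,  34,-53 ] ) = [ - 95, -67, - 53, -41,-22,-4,16,34, 43.7  ,  45, 48.12 , 49,55,  65 , 68, 73,76.35 , 86]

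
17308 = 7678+9630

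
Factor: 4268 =2^2 * 11^1 * 97^1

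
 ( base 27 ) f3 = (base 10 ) 408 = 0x198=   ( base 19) 129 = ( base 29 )E2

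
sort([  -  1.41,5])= [-1.41,5 ]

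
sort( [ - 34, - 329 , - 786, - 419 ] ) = [ - 786 , - 419, - 329, - 34] 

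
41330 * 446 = 18433180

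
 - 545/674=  - 1  +  129/674 = -  0.81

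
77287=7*11041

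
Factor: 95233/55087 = 31^( - 1)*1777^( - 1 )*95233^1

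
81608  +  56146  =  137754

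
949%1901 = 949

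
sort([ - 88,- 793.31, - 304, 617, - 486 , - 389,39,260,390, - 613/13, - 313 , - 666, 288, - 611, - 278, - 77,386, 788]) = [ - 793.31, - 666, - 611, - 486, - 389 , - 313, - 304, - 278, - 88, - 77, - 613/13 , 39, 260, 288, 386,390,  617, 788 ]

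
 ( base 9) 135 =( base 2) 1110001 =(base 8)161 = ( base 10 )113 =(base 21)58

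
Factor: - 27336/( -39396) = 2^1*7^ ( - 2 )*17^1 = 34/49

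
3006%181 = 110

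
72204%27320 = 17564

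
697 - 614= 83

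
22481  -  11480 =11001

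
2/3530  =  1/1765=   0.00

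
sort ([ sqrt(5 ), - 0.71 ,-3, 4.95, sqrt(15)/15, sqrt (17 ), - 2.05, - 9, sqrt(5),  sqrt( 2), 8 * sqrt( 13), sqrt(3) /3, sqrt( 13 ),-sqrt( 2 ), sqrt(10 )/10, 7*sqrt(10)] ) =[-9 ,-3, - 2.05,-sqrt( 2 ),  -  0.71, sqrt(15)/15 , sqrt( 10)/10, sqrt( 3 )/3, sqrt( 2), sqrt(5 ), sqrt(5 ), sqrt(13 )  ,  sqrt(17 ), 4.95, 7*sqrt( 10),8*sqrt(13)]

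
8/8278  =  4/4139 = 0.00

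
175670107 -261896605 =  - 86226498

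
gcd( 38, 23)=1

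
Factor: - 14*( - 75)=2^1*  3^1*5^2*7^1= 1050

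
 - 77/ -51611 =11/7373 = 0.00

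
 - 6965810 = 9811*(- 710)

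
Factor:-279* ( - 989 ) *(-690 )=-190392390 = -2^1*3^3*5^1*23^2*31^1*43^1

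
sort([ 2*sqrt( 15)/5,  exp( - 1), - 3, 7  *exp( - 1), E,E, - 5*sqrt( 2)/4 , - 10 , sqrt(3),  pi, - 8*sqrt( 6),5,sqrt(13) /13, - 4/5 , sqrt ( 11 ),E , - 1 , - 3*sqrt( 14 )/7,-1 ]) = [ - 8*sqrt(6), - 10 , - 3, - 5*sqrt (2 )/4,-3*sqrt( 14) /7, - 1, - 1, - 4/5,sqrt( 13)/13 , exp( - 1), 2*  sqrt (15) /5,sqrt( 3),7*exp( - 1) , E , E, E,pi,sqrt ( 11 ),5]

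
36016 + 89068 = 125084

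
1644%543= 15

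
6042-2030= 4012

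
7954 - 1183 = 6771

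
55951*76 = 4252276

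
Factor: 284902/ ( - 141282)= - 853/423 = -  3^(  -  2)*47^(-1 ) * 853^1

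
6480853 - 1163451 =5317402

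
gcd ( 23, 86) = 1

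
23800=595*40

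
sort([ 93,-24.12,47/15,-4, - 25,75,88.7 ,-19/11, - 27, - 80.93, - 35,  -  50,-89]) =[ - 89, - 80.93, - 50, - 35, - 27, - 25, - 24.12, - 4, - 19/11,47/15, 75,88.7,  93]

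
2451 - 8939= - 6488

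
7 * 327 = 2289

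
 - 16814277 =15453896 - 32268173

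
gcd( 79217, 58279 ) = 1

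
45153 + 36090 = 81243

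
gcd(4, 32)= 4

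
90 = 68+22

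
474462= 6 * 79077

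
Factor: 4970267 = 19^1 * 261593^1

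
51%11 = 7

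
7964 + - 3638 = 4326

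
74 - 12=62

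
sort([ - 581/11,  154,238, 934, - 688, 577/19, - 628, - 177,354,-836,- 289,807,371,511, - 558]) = [ - 836, - 688, - 628, - 558, - 289, - 177, - 581/11, 577/19,154,238,354,371, 511,807,934] 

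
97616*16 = 1561856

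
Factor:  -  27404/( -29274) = 2^1*3^(-1)*7^( - 1 ) * 13^1*31^1*41^(-1 )  =  806/861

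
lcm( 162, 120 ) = 3240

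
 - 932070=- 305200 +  - 626870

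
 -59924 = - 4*14981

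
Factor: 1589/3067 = 7^1*227^1  *3067^( - 1 ) 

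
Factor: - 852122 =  - 2^1*426061^1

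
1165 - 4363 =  - 3198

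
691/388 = 691/388 = 1.78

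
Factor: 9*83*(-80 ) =  -  59760 = - 2^4*3^2*5^1 * 83^1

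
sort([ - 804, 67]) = [ - 804,67] 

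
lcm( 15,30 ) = 30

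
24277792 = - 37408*( - 649)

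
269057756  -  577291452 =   -  308233696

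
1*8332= 8332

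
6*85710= 514260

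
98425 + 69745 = 168170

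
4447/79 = 56 + 23/79 = 56.29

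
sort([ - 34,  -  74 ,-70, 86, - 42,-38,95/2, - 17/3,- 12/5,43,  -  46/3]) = [-74, - 70, - 42,  -  38, - 34, - 46/3,-17/3,-12/5, 43, 95/2, 86]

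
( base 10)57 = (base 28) 21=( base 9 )63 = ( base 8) 71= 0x39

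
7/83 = 7/83 = 0.08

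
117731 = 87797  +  29934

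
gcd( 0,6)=6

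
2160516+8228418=10388934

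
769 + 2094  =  2863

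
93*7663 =712659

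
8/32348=2/8087= 0.00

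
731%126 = 101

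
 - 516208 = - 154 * 3352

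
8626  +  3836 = 12462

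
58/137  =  58/137 = 0.42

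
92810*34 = 3155540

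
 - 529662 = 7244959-7774621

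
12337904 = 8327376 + 4010528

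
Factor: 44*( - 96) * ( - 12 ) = 50688 = 2^9* 3^2 * 11^1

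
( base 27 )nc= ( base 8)1171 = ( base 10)633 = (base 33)j6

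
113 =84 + 29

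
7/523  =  7/523=0.01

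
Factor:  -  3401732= - 2^2*850433^1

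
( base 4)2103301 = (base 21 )1097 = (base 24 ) GA1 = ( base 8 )22361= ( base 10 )9457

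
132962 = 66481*2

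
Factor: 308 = 2^2*7^1*11^1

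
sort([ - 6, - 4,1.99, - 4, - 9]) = [ - 9, - 6, - 4,-4, 1.99]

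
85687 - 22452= 63235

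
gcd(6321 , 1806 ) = 903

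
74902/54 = 37451/27 =1387.07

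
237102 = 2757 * 86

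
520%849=520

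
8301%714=447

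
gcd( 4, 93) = 1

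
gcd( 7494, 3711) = 3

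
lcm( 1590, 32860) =98580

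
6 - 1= 5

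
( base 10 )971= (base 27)18Q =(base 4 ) 33023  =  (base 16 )3CB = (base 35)RQ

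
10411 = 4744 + 5667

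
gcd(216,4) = 4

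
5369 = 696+4673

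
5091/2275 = 2+541/2275 = 2.24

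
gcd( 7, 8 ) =1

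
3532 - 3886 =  - 354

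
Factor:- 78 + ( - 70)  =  - 2^2*37^1 = - 148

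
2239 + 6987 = 9226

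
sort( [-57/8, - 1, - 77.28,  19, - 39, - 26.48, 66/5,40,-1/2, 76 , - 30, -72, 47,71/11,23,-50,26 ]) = [ - 77.28 , - 72, - 50, - 39, - 30,-26.48, - 57/8, - 1,-1/2, 71/11, 66/5,19, 23, 26, 40, 47,76 ]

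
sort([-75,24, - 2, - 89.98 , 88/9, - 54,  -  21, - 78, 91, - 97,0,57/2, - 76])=[ - 97,  -  89.98,- 78,-76, - 75,  -  54, - 21, - 2, 0,  88/9,  24,  57/2, 91] 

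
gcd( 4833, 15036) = 537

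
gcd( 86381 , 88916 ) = 1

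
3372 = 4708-1336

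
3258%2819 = 439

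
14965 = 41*365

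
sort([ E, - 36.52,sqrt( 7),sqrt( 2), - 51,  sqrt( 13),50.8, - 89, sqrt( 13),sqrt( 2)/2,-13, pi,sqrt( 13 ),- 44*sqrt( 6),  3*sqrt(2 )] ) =[  -  44*sqrt ( 6),-89, - 51, - 36.52, - 13,sqrt(2 ) /2, sqrt(2 ),sqrt( 7), E,pi, sqrt( 13 ), sqrt( 13), sqrt(13), 3* sqrt( 2), 50.8]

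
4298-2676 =1622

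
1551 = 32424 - 30873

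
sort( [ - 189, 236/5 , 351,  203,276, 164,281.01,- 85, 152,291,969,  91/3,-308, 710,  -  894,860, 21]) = [-894, - 308, - 189, - 85, 21, 91/3 , 236/5, 152  ,  164,203,276, 281.01, 291, 351,  710, 860 , 969]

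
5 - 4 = 1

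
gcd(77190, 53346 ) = 6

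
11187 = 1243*9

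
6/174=1/29 = 0.03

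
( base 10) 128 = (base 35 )3n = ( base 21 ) 62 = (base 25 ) 53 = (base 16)80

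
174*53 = 9222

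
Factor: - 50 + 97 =47 = 47^1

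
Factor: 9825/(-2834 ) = - 2^( - 1 )*3^1*5^2*13^( - 1) * 109^(-1)*131^1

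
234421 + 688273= 922694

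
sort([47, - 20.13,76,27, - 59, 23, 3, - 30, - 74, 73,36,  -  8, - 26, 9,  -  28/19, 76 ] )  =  [- 74, - 59,  -  30, - 26, - 20.13, -8, - 28/19, 3,9 , 23,27,36, 47,  73,76, 76]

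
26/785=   26/785 = 0.03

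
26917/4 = 6729+1/4 = 6729.25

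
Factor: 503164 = 2^2 * 125791^1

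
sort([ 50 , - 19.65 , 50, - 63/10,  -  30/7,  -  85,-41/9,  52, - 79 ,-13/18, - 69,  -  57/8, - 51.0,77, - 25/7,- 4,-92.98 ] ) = [ - 92.98,  -  85 ,-79, - 69, - 51.0, - 19.65, - 57/8, - 63/10, - 41/9,  -  30/7, -4, - 25/7, - 13/18,  50,50,52,77]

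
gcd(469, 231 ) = 7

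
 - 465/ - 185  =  93/37 = 2.51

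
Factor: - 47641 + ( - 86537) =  - 2^1*3^1 * 11^1*19^1 * 107^1 = - 134178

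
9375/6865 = 1 + 502/1373 = 1.37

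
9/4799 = 9/4799 =0.00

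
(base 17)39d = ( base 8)2011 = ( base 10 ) 1033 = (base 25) 1G8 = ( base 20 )2BD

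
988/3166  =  494/1583=0.31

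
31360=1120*28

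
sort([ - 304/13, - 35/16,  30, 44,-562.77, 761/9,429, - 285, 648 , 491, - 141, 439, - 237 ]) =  [ - 562.77 , - 285, - 237 , - 141, - 304/13 , -35/16, 30, 44, 761/9, 429, 439 , 491,648 ] 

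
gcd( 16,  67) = 1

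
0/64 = 0=0.00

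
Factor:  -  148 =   -  2^2 * 37^1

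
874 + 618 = 1492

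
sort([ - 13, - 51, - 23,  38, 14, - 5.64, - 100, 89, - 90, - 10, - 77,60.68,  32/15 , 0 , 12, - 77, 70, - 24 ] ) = [ - 100, - 90 ,-77, - 77, - 51, - 24,-23, - 13, -10, - 5.64,0 , 32/15, 12,14,38 , 60.68,70,89]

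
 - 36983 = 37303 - 74286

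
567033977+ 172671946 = 739705923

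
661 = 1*661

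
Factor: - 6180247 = -577^1 * 10711^1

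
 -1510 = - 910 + -600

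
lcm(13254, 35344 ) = 106032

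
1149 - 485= 664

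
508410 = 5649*90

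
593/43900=593/43900 = 0.01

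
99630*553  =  55095390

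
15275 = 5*3055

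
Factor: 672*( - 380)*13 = -2^7*3^1*5^1*7^1* 13^1*19^1 = - 3319680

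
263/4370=263/4370 =0.06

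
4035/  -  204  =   - 1345/68 =-19.78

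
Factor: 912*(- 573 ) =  - 2^4*3^2*19^1*191^1 = -522576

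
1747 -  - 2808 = 4555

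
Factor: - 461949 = -3^1*43^1 * 3581^1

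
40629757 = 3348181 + 37281576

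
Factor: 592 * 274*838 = 2^6*37^1* 137^1*419^1 = 135930304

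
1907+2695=4602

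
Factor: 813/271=3  =  3^1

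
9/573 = 3/191 = 0.02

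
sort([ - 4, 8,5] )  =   [ - 4, 5, 8] 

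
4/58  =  2/29 = 0.07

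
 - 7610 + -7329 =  - 14939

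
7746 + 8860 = 16606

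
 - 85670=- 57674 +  - 27996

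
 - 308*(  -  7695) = 2370060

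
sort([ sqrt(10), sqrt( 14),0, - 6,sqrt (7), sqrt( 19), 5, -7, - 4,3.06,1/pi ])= [ - 7, - 6,- 4, 0,1/pi,sqrt( 7),3.06, sqrt( 10 ) , sqrt(14),sqrt(19),5]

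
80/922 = 40/461   =  0.09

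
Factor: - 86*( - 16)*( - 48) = -2^9* 3^1*43^1 = -66048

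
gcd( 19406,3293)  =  1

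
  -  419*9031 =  - 3783989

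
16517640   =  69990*236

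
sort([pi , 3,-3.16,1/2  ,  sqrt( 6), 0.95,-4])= [ - 4, - 3.16,1/2,  0.95,sqrt ( 6) , 3,pi]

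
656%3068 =656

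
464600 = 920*505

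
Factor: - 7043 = -7043^1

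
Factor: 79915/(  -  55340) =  - 15983/11068 = -  2^( - 2)*11^1*1453^1*2767^(  -  1 ) 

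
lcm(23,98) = 2254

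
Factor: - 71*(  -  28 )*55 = 2^2*5^1*7^1*11^1*71^1 = 109340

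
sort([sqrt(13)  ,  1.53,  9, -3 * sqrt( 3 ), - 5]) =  [-3*sqrt( 3 ), - 5, 1.53,sqrt( 13),9] 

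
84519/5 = 84519/5  =  16903.80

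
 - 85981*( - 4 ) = 343924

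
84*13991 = 1175244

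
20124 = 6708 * 3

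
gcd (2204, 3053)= 1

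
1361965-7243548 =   -  5881583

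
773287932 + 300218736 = 1073506668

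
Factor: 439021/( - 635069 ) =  - 11^1*17^(  -  1)*107^1*373^1*37357^(-1) 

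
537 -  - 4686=5223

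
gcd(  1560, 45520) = 40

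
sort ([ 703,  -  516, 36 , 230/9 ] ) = [ - 516, 230/9,36,703 ]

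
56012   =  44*1273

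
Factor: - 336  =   - 2^4 * 3^1*7^1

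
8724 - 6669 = 2055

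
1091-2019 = - 928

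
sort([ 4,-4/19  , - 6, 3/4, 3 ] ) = [  -  6,-4/19,3/4,3,4] 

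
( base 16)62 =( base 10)98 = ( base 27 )3h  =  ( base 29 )3b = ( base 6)242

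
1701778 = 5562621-3860843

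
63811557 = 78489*813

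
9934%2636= 2026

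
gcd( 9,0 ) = 9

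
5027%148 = 143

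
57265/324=176 + 241/324 = 176.74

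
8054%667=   50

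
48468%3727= 17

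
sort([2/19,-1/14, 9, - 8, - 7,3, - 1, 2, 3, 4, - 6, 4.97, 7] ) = [ - 8,-7, - 6, - 1, - 1/14,2/19, 2 , 3, 3, 4, 4.97,7, 9 ]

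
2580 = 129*20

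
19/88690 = 19/88690 = 0.00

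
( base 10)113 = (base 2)1110001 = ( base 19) 5I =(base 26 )49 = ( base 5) 423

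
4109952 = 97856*42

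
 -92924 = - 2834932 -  - 2742008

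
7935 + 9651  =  17586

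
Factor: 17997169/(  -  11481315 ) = - 3^(  -  1 )*5^( - 1)*17^1*31^( - 1 )*24691^( - 1) * 1058657^1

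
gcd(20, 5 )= 5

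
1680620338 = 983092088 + 697528250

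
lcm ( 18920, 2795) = 245960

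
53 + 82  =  135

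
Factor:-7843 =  - 11^1*23^1*31^1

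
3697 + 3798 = 7495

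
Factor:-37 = -37^1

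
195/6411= 65/2137 = 0.03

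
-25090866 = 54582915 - 79673781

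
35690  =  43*830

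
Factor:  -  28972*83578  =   - 2421421816 = - 2^3*11^1*29^1*131^1*7243^1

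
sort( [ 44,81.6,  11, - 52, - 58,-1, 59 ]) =[-58, - 52,-1,11 , 44,59,  81.6]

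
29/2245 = 29/2245 = 0.01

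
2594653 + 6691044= 9285697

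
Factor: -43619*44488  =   - 2^3*53^1 * 67^1*83^1*823^1= -1940522072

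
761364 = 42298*18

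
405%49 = 13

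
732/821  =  732/821= 0.89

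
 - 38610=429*(  -  90)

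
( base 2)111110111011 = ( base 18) C7D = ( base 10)4027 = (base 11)3031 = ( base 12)23b7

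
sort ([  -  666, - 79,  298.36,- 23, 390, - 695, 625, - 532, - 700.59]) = [ - 700.59 , - 695, - 666, - 532, - 79, - 23,298.36,390, 625] 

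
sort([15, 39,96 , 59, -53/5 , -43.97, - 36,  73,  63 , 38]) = [ -43.97,-36, - 53/5 , 15,38,39 , 59  ,  63,73, 96]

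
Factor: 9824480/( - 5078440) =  - 2^2*61403^1*126961^( - 1) = - 245612/126961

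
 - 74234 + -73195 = -147429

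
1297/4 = 1297/4 =324.25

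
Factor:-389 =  - 389^1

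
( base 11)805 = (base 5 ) 12343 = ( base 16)3cd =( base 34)sl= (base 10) 973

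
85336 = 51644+33692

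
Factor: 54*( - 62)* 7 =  - 23436=- 2^2*3^3*7^1*31^1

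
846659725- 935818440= - 89158715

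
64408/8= 8051  =  8051.00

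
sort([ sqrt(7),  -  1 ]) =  [ - 1, sqrt(7)] 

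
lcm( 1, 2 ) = 2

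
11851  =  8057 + 3794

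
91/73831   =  91/73831 = 0.00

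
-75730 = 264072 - 339802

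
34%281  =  34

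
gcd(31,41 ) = 1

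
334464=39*8576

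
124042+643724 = 767766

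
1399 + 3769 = 5168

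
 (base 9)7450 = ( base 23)a7l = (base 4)1111200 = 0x1560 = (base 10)5472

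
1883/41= 45  +  38/41 = 45.93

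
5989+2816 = 8805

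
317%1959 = 317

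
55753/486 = 55753/486 =114.72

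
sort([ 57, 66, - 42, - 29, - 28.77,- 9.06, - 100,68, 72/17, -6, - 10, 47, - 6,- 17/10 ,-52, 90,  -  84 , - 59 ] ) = [-100,-84, - 59,- 52  ,-42, -29 , -28.77,-10, - 9.06,-6,-6,  -  17/10, 72/17,47, 57,  66, 68, 90 ] 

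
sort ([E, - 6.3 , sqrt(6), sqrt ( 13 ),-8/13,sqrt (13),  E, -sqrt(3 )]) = [-6.3,-sqrt( 3), - 8/13, sqrt(6), E,E, sqrt( 13 ) , sqrt ( 13)]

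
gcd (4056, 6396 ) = 156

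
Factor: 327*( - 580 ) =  - 2^2*3^1*5^1 * 29^1*109^1 = - 189660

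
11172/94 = 5586/47 = 118.85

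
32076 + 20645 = 52721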